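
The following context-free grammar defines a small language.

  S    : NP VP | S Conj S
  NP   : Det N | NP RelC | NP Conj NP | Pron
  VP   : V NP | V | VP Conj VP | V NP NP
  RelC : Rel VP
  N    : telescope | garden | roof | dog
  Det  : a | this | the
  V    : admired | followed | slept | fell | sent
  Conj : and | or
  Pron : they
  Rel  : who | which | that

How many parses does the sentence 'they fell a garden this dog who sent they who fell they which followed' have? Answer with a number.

Two of the 7 distinct bracketings:
[S [NP [Pron they]] [VP [V fell] [NP [Det a] [N garden]] [NP [NP [Det this] [N dog]] [RelC [Rel who] [VP [V sent] [NP [NP [Pron they]] [RelC [Rel who] [VP [V fell] [NP [NP [Pron they]] [RelC [Rel which] [VP [V followed]]]]]]]]]]]]
[S [NP [Pron they]] [VP [V fell] [NP [Det a] [N garden]] [NP [NP [Det this] [N dog]] [RelC [Rel who] [VP [V sent] [NP [NP [NP [Pron they]] [RelC [Rel who] [VP [V fell] [NP [Pron they]]]]] [RelC [Rel which] [VP [V followed]]]]]]]]]
The trees differ in how a recursive rule is bracketed over the same span.

7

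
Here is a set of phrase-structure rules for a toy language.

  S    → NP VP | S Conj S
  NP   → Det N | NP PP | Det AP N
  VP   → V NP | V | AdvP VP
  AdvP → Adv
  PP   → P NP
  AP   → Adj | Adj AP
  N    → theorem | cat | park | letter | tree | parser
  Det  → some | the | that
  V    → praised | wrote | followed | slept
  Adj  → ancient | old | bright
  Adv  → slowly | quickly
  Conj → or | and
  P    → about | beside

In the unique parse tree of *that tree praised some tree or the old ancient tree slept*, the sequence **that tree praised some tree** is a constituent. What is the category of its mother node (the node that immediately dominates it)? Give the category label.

S
  S
    NP
      Det: that
      N: tree
    VP
      V: praised
      NP
        Det: some
        N: tree
  Conj: or
  S
    NP
      Det: the
      AP
        Adj: old
        AP
          Adj: ancient
      N: tree
    VP
      V: slept
The span 'that tree praised some tree' is the S node built by S → NP VP.
Its mother is the S built by S → S Conj S.

S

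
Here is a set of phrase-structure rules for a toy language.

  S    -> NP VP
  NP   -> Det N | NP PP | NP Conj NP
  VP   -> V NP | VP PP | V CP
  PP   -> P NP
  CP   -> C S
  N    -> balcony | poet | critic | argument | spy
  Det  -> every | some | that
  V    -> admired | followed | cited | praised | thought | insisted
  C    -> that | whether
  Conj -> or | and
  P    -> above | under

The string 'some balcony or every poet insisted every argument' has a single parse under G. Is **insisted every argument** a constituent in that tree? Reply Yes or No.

[S [NP [NP [Det some] [N balcony]] [Conj or] [NP [Det every] [N poet]]] [VP [V insisted] [NP [Det every] [N argument]]]]
The words 'insisted every argument' are exhaustively dominated by a single VP node (built by VP → V NP), so they form a constituent.

Yes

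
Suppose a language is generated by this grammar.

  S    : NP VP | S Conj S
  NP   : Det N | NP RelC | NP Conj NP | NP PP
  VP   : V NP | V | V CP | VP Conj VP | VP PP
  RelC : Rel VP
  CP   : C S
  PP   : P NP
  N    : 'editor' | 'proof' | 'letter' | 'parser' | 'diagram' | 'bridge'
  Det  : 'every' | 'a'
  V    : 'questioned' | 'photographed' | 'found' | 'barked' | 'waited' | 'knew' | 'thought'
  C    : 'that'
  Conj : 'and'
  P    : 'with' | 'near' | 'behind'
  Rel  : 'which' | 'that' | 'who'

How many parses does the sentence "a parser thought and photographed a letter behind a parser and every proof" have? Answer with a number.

Two of the 4 distinct bracketings:
[S [NP [Det a] [N parser]] [VP [VP [V thought]] [Conj and] [VP [V photographed] [NP [NP [NP [Det a] [N letter]] [PP [P behind] [NP [Det a] [N parser]]]] [Conj and] [NP [Det every] [N proof]]]]]]
[S [NP [Det a] [N parser]] [VP [VP [V thought]] [Conj and] [VP [V photographed] [NP [NP [Det a] [N letter]] [PP [P behind] [NP [NP [Det a] [N parser]] [Conj and] [NP [Det every] [N proof]]]]]]]]
The trees differ in how a recursive rule is bracketed over the same span.

4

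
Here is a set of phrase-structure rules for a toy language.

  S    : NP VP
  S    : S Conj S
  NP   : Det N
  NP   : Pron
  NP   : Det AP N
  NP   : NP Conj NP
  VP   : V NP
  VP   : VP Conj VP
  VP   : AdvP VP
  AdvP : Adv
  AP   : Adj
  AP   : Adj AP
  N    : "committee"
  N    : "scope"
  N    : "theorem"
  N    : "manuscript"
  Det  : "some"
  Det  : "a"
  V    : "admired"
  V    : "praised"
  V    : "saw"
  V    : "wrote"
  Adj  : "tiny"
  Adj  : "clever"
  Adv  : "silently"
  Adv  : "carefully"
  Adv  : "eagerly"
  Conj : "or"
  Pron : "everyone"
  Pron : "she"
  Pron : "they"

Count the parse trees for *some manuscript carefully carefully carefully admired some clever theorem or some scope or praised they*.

Two of the 4 distinct bracketings:
[S [NP [Det some] [N manuscript]] [VP [VP [AdvP [Adv carefully]] [VP [AdvP [Adv carefully]] [VP [AdvP [Adv carefully]] [VP [V admired] [NP [NP [Det some] [AP [Adj clever]] [N theorem]] [Conj or] [NP [Det some] [N scope]]]]]]] [Conj or] [VP [V praised] [NP [Pron they]]]]]
[S [NP [Det some] [N manuscript]] [VP [AdvP [Adv carefully]] [VP [VP [AdvP [Adv carefully]] [VP [AdvP [Adv carefully]] [VP [V admired] [NP [NP [Det some] [AP [Adj clever]] [N theorem]] [Conj or] [NP [Det some] [N scope]]]]]] [Conj or] [VP [V praised] [NP [Pron they]]]]]]
The trees differ in how a recursive rule is bracketed over the same span.

4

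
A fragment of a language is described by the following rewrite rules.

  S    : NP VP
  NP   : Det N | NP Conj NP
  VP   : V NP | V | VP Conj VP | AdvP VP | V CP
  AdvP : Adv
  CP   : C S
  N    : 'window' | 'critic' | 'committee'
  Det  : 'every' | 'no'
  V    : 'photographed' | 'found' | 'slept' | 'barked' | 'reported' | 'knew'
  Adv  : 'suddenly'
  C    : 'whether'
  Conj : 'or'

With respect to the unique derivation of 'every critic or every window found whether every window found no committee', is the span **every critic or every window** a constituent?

Yes

[S [NP [NP [Det every] [N critic]] [Conj or] [NP [Det every] [N window]]] [VP [V found] [CP [C whether] [S [NP [Det every] [N window]] [VP [V found] [NP [Det no] [N committee]]]]]]]
The words 'every critic or every window' are exhaustively dominated by a single NP node (built by NP → NP Conj NP), so they form a constituent.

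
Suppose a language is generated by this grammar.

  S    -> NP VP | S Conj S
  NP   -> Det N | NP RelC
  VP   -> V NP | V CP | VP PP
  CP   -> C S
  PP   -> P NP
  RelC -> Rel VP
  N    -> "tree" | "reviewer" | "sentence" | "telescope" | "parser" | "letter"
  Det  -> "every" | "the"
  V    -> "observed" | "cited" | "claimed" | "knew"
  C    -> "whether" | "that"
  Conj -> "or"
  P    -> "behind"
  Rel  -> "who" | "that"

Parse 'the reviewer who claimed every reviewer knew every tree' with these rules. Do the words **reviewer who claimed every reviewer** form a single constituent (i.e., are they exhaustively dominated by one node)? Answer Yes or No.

[S [NP [NP [Det the] [N reviewer]] [RelC [Rel who] [VP [V claimed] [NP [Det every] [N reviewer]]]]] [VP [V knew] [NP [Det every] [N tree]]]]
The smallest constituent containing 'reviewer who claimed every reviewer' is the NP spanning 'the reviewer who claimed every reviewer'; no single node in the tree dominates exactly the given words.

No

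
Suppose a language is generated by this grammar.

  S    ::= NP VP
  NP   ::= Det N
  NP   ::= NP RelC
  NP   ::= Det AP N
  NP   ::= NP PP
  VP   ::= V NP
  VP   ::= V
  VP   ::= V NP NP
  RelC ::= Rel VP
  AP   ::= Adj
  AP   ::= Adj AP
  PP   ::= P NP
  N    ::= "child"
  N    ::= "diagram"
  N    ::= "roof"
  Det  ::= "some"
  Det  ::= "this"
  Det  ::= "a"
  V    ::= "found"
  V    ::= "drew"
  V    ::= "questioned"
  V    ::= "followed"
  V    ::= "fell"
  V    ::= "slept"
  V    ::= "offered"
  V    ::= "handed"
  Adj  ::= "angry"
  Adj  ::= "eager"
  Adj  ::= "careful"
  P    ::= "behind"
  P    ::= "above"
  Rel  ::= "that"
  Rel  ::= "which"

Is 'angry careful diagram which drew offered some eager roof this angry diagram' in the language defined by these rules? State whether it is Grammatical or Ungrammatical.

For S → NP VP, no prefix of the string parses as an NP.

Ungrammatical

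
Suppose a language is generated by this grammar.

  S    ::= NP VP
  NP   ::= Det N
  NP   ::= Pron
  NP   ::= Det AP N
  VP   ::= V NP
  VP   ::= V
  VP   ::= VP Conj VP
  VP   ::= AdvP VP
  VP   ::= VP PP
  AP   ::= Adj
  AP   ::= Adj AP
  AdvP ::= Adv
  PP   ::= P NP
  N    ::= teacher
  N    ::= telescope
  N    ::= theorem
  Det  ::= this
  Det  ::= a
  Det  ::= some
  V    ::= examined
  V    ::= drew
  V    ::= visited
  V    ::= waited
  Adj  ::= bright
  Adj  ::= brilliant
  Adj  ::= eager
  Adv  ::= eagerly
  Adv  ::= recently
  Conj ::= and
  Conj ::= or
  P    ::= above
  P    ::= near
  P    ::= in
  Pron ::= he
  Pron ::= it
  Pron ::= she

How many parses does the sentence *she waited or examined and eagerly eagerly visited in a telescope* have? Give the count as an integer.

9

Two of the 9 distinct bracketings:
[S [NP [Pron she]] [VP [VP [V waited]] [Conj or] [VP [VP [V examined]] [Conj and] [VP [AdvP [Adv eagerly]] [VP [AdvP [Adv eagerly]] [VP [VP [V visited]] [PP [P in] [NP [Det a] [N telescope]]]]]]]]]
[S [NP [Pron she]] [VP [VP [V waited]] [Conj or] [VP [VP [V examined]] [Conj and] [VP [AdvP [Adv eagerly]] [VP [VP [AdvP [Adv eagerly]] [VP [V visited]]] [PP [P in] [NP [Det a] [N telescope]]]]]]]]
The trees differ in how a recursive rule is bracketed over the same span.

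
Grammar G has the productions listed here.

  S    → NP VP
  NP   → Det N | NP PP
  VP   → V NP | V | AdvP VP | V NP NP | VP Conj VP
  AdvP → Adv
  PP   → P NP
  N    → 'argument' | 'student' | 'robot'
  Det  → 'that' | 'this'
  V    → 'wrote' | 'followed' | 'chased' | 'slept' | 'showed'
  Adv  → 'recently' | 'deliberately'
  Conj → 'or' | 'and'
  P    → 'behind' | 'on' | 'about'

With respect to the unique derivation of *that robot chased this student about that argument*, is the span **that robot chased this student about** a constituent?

[S [NP [Det that] [N robot]] [VP [V chased] [NP [NP [Det this] [N student]] [PP [P about] [NP [Det that] [N argument]]]]]]
The smallest constituent containing 'that robot chased this student about' is the S spanning 'that robot chased this student about that argument'; no single node in the tree dominates exactly the given words.

No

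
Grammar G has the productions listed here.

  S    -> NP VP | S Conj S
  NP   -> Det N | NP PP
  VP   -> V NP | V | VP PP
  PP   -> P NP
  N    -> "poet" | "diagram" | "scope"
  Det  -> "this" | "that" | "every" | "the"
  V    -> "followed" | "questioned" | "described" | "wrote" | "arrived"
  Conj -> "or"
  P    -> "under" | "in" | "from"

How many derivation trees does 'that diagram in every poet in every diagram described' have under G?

The two bracketings:
[S [NP [NP [Det that] [N diagram]] [PP [P in] [NP [NP [Det every] [N poet]] [PP [P in] [NP [Det every] [N diagram]]]]]] [VP [V described]]]
[S [NP [NP [NP [Det that] [N diagram]] [PP [P in] [NP [Det every] [N poet]]]] [PP [P in] [NP [Det every] [N diagram]]]] [VP [V described]]]
The trees differ in how a recursive rule is bracketed over the same span.

2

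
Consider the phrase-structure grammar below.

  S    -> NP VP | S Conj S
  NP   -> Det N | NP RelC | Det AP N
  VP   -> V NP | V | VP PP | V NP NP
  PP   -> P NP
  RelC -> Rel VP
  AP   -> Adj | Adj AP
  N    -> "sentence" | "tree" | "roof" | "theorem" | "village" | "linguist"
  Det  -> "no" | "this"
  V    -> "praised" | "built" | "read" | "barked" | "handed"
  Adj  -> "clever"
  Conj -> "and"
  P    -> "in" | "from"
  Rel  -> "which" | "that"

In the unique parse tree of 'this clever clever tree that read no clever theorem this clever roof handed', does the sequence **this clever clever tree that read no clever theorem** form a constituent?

No

[S [NP [NP [Det this] [AP [Adj clever] [AP [Adj clever]]] [N tree]] [RelC [Rel that] [VP [V read] [NP [Det no] [AP [Adj clever]] [N theorem]] [NP [Det this] [AP [Adj clever]] [N roof]]]]] [VP [V handed]]]
The smallest constituent containing 'this clever clever tree that read no clever theorem' is the NP spanning 'this clever clever tree that read no clever theorem this clever roof'; no single node in the tree dominates exactly the given words.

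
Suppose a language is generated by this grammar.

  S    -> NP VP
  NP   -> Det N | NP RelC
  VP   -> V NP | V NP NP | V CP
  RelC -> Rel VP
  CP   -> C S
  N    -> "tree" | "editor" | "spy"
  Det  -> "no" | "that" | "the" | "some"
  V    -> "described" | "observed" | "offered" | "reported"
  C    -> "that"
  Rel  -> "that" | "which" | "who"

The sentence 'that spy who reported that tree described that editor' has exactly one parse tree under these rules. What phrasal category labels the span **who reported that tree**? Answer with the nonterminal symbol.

[S [NP [NP [Det that] [N spy]] [RelC [Rel who] [VP [V reported] [NP [Det that] [N tree]]]]] [VP [V described] [NP [Det that] [N editor]]]]
The span 'who reported that tree' is the RelC node built by RelC → Rel VP.

RelC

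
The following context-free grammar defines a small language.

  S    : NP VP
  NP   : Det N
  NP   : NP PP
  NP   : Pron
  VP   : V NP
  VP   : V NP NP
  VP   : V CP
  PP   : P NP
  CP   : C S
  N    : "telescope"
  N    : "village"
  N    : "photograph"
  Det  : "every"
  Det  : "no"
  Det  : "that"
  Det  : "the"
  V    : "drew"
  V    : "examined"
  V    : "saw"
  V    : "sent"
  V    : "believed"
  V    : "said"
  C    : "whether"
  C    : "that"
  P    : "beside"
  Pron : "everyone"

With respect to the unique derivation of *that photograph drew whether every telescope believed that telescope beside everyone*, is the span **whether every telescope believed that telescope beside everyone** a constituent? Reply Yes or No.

Yes

[S [NP [Det that] [N photograph]] [VP [V drew] [CP [C whether] [S [NP [Det every] [N telescope]] [VP [V believed] [NP [NP [Det that] [N telescope]] [PP [P beside] [NP [Pron everyone]]]]]]]]]
The words 'whether every telescope believed that telescope beside everyone' are exhaustively dominated by a single CP node (built by CP → C S), so they form a constituent.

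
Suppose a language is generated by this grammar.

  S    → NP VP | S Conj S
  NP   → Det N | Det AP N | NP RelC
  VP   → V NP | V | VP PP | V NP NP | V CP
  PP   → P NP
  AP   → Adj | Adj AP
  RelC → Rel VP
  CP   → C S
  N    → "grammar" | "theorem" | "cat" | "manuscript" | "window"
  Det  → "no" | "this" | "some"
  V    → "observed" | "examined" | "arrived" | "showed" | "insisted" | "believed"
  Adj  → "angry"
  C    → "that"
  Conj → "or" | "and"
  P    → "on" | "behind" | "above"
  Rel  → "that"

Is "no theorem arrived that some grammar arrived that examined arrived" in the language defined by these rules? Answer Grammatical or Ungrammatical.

Ungrammatical

For S → NP VP, the only prefix that parses as NP is 'no theorem', but the remainder 'arrived that some grammar arrived that examined arrived' is not a VP under these rules. The alternative S rule S → S Conj S likewise has no satisfying split.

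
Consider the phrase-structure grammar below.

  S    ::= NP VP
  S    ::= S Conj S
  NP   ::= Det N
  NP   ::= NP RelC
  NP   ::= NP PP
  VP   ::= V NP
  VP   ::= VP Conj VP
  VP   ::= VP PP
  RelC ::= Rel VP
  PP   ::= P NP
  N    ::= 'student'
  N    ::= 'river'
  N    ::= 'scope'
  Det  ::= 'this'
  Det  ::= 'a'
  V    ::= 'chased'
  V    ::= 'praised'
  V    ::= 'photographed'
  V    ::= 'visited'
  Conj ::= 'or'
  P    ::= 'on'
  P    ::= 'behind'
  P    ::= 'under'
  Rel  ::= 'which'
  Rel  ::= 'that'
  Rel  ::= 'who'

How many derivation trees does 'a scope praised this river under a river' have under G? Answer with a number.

The two bracketings:
[S [NP [Det a] [N scope]] [VP [V praised] [NP [NP [Det this] [N river]] [PP [P under] [NP [Det a] [N river]]]]]]
[S [NP [Det a] [N scope]] [VP [VP [V praised] [NP [Det this] [N river]]] [PP [P under] [NP [Det a] [N river]]]]]
The difference turns on whether NP → NP PP is used at the relevant span, versus an alternative expansion of NP.

2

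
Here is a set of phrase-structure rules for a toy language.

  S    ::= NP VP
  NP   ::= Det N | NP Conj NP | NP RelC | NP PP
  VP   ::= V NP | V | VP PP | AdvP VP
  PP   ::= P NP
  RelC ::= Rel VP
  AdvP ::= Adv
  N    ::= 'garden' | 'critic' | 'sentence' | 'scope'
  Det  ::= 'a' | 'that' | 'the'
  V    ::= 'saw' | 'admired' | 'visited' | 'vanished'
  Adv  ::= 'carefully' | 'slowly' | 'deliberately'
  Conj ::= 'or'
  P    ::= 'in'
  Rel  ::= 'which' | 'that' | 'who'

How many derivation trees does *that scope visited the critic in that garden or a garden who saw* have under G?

7

Two of the 7 distinct bracketings:
[S [NP [Det that] [N scope]] [VP [V visited] [NP [NP [NP [Det the] [N critic]] [PP [P in] [NP [Det that] [N garden]]]] [Conj or] [NP [NP [Det a] [N garden]] [RelC [Rel who] [VP [V saw]]]]]]]
[S [NP [Det that] [N scope]] [VP [V visited] [NP [NP [NP [NP [Det the] [N critic]] [PP [P in] [NP [Det that] [N garden]]]] [Conj or] [NP [Det a] [N garden]]] [RelC [Rel who] [VP [V saw]]]]]]
The trees differ in how a recursive rule is bracketed over the same span.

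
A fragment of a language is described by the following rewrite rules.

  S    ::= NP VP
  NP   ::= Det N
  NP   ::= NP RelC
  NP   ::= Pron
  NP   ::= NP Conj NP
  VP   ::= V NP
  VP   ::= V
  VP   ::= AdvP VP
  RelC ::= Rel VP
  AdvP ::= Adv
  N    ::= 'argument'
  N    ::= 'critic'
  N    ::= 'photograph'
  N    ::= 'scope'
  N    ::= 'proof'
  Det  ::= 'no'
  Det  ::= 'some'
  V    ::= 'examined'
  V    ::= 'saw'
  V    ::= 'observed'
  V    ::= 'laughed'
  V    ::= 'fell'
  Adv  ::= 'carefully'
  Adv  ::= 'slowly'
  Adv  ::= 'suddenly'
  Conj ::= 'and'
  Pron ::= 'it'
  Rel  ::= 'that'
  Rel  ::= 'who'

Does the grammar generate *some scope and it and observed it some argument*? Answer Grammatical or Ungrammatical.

Ungrammatical

A Conj word can never sit immediately before a V word in any string this grammar generates, so the substring 'and observed' rules out a derivation.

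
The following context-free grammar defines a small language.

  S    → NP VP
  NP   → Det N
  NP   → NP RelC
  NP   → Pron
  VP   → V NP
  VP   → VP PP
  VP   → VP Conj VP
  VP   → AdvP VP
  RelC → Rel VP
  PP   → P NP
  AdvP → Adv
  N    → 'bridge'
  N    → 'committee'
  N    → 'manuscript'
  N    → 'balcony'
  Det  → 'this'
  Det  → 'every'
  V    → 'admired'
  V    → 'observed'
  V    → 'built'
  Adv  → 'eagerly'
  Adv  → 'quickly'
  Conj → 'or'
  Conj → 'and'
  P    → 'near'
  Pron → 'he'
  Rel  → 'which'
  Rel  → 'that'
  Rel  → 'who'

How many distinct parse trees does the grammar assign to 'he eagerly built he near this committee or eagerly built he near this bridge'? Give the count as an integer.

Two of the 10 distinct bracketings:
[S [NP [Pron he]] [VP [VP [VP [VP [AdvP [Adv eagerly]] [VP [V built] [NP [Pron he]]]] [PP [P near] [NP [Det this] [N committee]]]] [Conj or] [VP [AdvP [Adv eagerly]] [VP [V built] [NP [Pron he]]]]] [PP [P near] [NP [Det this] [N bridge]]]]]
[S [NP [Pron he]] [VP [VP [VP [AdvP [Adv eagerly]] [VP [VP [V built] [NP [Pron he]]] [PP [P near] [NP [Det this] [N committee]]]]] [Conj or] [VP [AdvP [Adv eagerly]] [VP [V built] [NP [Pron he]]]]] [PP [P near] [NP [Det this] [N bridge]]]]]
The trees differ in how a recursive rule is bracketed over the same span.

10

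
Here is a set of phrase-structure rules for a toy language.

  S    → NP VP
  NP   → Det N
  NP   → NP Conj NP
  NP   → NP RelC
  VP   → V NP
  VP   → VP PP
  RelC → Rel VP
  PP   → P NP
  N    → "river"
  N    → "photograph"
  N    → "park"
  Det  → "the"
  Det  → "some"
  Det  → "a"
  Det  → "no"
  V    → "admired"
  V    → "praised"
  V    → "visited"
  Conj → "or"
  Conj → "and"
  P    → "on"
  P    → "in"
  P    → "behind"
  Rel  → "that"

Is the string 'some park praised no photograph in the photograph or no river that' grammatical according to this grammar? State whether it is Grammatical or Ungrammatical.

For S → NP VP, the only prefix that parses as NP is 'some park', but the remainder 'praised no photograph in the photograph or no river that' is not a VP under these rules.

Ungrammatical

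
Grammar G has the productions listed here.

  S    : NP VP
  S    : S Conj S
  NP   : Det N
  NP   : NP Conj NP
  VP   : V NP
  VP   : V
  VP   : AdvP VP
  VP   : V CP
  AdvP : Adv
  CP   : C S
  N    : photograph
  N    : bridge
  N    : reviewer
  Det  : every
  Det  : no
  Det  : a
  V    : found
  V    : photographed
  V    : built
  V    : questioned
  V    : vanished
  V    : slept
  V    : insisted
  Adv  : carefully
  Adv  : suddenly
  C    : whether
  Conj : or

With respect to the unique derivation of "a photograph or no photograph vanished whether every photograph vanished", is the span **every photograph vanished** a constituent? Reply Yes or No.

[S [NP [NP [Det a] [N photograph]] [Conj or] [NP [Det no] [N photograph]]] [VP [V vanished] [CP [C whether] [S [NP [Det every] [N photograph]] [VP [V vanished]]]]]]
The words 'every photograph vanished' are exhaustively dominated by a single S node (built by S → NP VP), so they form a constituent.

Yes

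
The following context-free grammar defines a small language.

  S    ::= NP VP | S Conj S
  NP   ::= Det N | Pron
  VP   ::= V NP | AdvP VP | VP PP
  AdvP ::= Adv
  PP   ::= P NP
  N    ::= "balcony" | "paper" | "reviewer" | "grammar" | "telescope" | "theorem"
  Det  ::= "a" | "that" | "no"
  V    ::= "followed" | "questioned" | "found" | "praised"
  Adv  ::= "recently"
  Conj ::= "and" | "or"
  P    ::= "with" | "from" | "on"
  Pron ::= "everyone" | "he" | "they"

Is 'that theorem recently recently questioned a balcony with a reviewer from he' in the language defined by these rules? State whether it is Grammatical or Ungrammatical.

Grammatical

S
  NP
    Det: that
    N: theorem
  VP
    AdvP
      Adv: recently
    VP
      AdvP
        Adv: recently
      VP
        VP
          VP
            V: questioned
            NP
              Det: a
              N: balcony
          PP
            P: with
            NP
              Det: a
              N: reviewer
        PP
          P: from
          NP
            Pron: he
Every word is introduced by a lexical rule and the phrasal rules combine the resulting categories into a single S.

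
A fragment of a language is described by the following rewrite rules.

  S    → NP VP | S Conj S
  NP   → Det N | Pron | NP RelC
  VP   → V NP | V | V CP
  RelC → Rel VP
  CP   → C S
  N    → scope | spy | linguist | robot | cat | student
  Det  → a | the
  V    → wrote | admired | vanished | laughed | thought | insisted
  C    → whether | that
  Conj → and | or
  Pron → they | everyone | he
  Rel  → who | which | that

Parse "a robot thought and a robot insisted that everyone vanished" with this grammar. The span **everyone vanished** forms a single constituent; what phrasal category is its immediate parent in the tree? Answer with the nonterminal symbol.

[S [S [NP [Det a] [N robot]] [VP [V thought]]] [Conj and] [S [NP [Det a] [N robot]] [VP [V insisted] [CP [C that] [S [NP [Pron everyone]] [VP [V vanished]]]]]]]
The span 'everyone vanished' is the S node built by S → NP VP.
Its mother is the CP built by CP → C S.

CP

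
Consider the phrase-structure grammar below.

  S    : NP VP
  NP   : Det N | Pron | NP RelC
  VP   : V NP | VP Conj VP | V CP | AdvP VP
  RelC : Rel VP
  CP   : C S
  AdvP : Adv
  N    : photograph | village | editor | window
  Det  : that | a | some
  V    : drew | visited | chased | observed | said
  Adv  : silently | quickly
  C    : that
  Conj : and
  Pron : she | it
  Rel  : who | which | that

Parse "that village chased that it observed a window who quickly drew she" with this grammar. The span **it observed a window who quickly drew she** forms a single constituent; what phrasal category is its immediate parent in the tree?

CP

S
  NP
    Det: that
    N: village
  VP
    V: chased
    CP
      C: that
      S
        NP
          Pron: it
        VP
          V: observed
          NP
            NP
              Det: a
              N: window
            RelC
              Rel: who
              VP
                AdvP
                  Adv: quickly
                VP
                  V: drew
                  NP
                    Pron: she
The span 'it observed a window who quickly drew she' is the S node built by S → NP VP.
Its mother is the CP built by CP → C S.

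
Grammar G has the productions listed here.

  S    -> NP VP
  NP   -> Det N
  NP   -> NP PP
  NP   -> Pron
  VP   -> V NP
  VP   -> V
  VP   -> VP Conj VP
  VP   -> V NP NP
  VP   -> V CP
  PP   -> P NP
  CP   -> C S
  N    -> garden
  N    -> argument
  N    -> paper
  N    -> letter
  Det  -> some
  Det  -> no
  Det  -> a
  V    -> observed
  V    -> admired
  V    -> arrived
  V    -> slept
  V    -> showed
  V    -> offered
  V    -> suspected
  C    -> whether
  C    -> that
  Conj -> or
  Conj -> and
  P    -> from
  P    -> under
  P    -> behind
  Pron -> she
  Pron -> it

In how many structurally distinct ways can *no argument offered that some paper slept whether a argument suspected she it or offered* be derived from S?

Two of the 3 distinct bracketings:
[S [NP [Det no] [N argument]] [VP [VP [V offered] [CP [C that] [S [NP [Det some] [N paper]] [VP [V slept] [CP [C whether] [S [NP [Det a] [N argument]] [VP [V suspected] [NP [Pron she]] [NP [Pron it]]]]]]]]] [Conj or] [VP [V offered]]]]
[S [NP [Det no] [N argument]] [VP [V offered] [CP [C that] [S [NP [Det some] [N paper]] [VP [VP [V slept] [CP [C whether] [S [NP [Det a] [N argument]] [VP [V suspected] [NP [Pron she]] [NP [Pron it]]]]]] [Conj or] [VP [V offered]]]]]]]
The trees differ in how a recursive rule is bracketed over the same span.

3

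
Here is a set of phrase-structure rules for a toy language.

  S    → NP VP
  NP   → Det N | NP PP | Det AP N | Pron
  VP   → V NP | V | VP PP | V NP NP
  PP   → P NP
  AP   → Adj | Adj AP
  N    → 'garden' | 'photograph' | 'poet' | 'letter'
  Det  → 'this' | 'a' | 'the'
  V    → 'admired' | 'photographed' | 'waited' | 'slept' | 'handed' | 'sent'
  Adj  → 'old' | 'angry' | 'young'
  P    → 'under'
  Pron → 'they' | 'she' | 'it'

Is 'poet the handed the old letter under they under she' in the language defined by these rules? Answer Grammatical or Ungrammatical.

A Det word can never sit immediately before a V word in any string this grammar generates, so the substring 'the handed' rules out a derivation.

Ungrammatical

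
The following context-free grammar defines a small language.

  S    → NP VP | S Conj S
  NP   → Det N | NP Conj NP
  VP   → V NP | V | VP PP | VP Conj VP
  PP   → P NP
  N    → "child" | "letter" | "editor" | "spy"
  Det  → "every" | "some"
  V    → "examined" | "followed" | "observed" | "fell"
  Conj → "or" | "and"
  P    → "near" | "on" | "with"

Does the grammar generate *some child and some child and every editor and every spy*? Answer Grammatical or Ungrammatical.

Ungrammatical

For S → NP VP, every NP-prefix leaves a non-VP remainder: after 'some child' the remainder is not a VP; after 'some child and some child' the remainder is not a VP; after 'some child and some child and every editor' the remainder is not a VP. The alternative S rule S → S Conj S likewise has no satisfying split.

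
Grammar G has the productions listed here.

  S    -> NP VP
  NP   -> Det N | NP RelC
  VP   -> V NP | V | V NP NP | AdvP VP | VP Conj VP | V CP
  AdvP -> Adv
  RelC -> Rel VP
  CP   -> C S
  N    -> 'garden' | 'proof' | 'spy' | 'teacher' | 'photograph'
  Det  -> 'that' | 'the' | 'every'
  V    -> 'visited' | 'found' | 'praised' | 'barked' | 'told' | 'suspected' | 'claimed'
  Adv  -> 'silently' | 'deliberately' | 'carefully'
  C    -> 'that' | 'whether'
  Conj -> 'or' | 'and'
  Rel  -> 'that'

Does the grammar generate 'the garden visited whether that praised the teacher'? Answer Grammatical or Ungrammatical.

Ungrammatical

For S → NP VP, the only prefix that parses as NP is 'the garden', but the remainder 'visited whether that praised the teacher' is not a VP under these rules.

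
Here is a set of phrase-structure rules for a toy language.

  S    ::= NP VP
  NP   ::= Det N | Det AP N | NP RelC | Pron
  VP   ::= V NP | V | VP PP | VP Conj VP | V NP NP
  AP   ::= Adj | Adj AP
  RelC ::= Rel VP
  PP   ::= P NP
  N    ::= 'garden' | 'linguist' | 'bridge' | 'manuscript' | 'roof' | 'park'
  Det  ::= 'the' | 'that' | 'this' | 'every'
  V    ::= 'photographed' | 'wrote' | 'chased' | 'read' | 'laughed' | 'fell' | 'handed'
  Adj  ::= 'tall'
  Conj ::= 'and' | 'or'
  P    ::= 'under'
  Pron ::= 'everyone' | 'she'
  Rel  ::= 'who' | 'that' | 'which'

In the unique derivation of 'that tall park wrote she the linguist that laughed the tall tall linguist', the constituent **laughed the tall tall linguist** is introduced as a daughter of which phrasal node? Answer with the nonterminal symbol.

RelC

S
  NP
    Det: that
    AP
      Adj: tall
    N: park
  VP
    V: wrote
    NP
      Pron: she
    NP
      NP
        Det: the
        N: linguist
      RelC
        Rel: that
        VP
          V: laughed
          NP
            Det: the
            AP
              Adj: tall
              AP
                Adj: tall
            N: linguist
The span 'laughed the tall tall linguist' is the VP node built by VP → V NP.
Its mother is the RelC built by RelC → Rel VP.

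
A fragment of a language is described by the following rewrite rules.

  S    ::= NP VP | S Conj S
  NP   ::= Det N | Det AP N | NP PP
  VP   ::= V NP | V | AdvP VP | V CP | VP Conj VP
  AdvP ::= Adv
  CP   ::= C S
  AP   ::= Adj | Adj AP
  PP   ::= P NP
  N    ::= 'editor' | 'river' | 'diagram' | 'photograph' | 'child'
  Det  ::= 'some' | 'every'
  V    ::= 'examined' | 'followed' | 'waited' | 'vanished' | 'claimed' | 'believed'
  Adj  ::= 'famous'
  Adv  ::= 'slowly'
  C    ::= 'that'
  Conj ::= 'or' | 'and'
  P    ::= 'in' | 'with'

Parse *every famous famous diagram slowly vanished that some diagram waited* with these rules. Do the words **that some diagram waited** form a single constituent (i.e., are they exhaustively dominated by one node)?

Yes

[S [NP [Det every] [AP [Adj famous] [AP [Adj famous]]] [N diagram]] [VP [AdvP [Adv slowly]] [VP [V vanished] [CP [C that] [S [NP [Det some] [N diagram]] [VP [V waited]]]]]]]
The words 'that some diagram waited' are exhaustively dominated by a single CP node (built by CP → C S), so they form a constituent.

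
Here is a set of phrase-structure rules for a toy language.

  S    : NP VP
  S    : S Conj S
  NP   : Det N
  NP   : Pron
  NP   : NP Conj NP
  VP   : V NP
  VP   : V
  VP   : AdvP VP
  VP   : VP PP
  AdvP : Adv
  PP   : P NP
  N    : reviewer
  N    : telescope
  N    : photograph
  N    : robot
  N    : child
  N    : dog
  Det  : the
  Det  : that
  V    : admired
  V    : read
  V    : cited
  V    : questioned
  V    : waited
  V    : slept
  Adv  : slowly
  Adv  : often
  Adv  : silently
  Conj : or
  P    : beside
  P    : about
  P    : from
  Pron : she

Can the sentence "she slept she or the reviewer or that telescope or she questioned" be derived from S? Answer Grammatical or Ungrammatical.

Grammatical

[S [S [NP [Pron she]] [VP [V slept] [NP [Pron she]]]] [Conj or] [S [NP [NP [Det the] [N reviewer]] [Conj or] [NP [NP [Det that] [N telescope]] [Conj or] [NP [Pron she]]]] [VP [V questioned]]]]
The bracketing above is licensed at every node by one of the given productions, with S at the root.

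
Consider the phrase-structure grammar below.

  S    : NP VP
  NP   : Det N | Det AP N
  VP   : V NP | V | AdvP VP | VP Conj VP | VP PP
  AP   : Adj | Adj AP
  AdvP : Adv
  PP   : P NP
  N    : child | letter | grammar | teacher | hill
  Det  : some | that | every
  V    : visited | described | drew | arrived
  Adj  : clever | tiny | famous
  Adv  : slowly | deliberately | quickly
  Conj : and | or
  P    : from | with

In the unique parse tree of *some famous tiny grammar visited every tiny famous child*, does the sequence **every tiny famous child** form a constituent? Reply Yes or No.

[S [NP [Det some] [AP [Adj famous] [AP [Adj tiny]]] [N grammar]] [VP [V visited] [NP [Det every] [AP [Adj tiny] [AP [Adj famous]]] [N child]]]]
The words 'every tiny famous child' are exhaustively dominated by a single NP node (built by NP → Det AP N), so they form a constituent.

Yes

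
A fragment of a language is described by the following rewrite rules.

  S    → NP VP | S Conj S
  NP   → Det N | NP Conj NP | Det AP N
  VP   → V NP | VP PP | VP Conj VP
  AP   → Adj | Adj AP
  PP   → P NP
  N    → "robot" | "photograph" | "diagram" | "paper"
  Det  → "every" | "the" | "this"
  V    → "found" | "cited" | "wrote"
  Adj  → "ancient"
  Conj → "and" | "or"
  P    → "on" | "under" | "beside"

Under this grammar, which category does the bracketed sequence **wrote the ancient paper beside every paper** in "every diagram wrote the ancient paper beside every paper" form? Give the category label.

S
  NP
    Det: every
    N: diagram
  VP
    VP
      V: wrote
      NP
        Det: the
        AP
          Adj: ancient
        N: paper
    PP
      P: beside
      NP
        Det: every
        N: paper
The span 'wrote the ancient paper beside every paper' is the VP node built by VP → VP PP.

VP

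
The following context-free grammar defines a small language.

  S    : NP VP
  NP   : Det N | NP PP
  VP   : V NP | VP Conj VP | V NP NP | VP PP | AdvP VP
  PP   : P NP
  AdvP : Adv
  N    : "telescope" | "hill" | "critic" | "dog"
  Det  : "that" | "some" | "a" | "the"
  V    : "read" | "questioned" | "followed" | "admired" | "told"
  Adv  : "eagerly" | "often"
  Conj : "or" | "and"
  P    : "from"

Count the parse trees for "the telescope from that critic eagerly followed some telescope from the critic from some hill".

9

Two of the 9 distinct bracketings:
[S [NP [NP [Det the] [N telescope]] [PP [P from] [NP [Det that] [N critic]]]] [VP [VP [AdvP [Adv eagerly]] [VP [V followed] [NP [Det some] [N telescope]]]] [PP [P from] [NP [NP [Det the] [N critic]] [PP [P from] [NP [Det some] [N hill]]]]]]]
[S [NP [NP [Det the] [N telescope]] [PP [P from] [NP [Det that] [N critic]]]] [VP [VP [VP [AdvP [Adv eagerly]] [VP [V followed] [NP [Det some] [N telescope]]]] [PP [P from] [NP [Det the] [N critic]]]] [PP [P from] [NP [Det some] [N hill]]]]]
The trees differ in how a recursive rule is bracketed over the same span.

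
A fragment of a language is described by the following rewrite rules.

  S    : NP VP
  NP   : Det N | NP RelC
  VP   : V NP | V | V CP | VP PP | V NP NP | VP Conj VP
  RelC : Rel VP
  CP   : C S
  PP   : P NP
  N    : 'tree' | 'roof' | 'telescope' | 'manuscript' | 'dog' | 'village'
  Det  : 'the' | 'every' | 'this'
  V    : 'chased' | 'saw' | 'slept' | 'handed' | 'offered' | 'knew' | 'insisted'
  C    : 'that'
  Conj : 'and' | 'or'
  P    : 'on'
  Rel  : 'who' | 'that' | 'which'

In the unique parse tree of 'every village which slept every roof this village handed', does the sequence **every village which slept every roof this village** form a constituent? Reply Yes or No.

[S [NP [NP [Det every] [N village]] [RelC [Rel which] [VP [V slept] [NP [Det every] [N roof]] [NP [Det this] [N village]]]]] [VP [V handed]]]
The words 'every village which slept every roof this village' are exhaustively dominated by a single NP node (built by NP → NP RelC), so they form a constituent.

Yes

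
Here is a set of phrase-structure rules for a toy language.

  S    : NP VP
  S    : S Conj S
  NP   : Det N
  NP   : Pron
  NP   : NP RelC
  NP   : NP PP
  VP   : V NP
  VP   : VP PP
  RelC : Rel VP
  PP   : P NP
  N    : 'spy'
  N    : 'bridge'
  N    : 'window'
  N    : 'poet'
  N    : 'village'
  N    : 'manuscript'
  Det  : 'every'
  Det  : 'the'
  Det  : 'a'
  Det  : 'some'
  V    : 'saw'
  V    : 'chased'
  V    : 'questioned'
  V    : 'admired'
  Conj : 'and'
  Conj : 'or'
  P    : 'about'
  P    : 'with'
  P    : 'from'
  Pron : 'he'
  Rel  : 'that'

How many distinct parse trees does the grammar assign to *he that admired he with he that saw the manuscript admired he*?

Two of the 7 distinct bracketings:
[S [NP [NP [Pron he]] [RelC [Rel that] [VP [V admired] [NP [NP [NP [Pron he]] [PP [P with] [NP [Pron he]]]] [RelC [Rel that] [VP [V saw] [NP [Det the] [N manuscript]]]]]]]] [VP [V admired] [NP [Pron he]]]]
[S [NP [NP [Pron he]] [RelC [Rel that] [VP [V admired] [NP [NP [Pron he]] [PP [P with] [NP [NP [Pron he]] [RelC [Rel that] [VP [V saw] [NP [Det the] [N manuscript]]]]]]]]]] [VP [V admired] [NP [Pron he]]]]
The trees differ in how a recursive rule is bracketed over the same span.

7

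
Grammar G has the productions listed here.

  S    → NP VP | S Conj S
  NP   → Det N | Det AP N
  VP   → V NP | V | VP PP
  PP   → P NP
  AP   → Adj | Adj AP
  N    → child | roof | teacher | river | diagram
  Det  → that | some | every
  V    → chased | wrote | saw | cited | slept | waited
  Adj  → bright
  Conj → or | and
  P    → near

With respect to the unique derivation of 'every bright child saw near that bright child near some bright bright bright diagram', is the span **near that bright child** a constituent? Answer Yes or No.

Yes

[S [NP [Det every] [AP [Adj bright]] [N child]] [VP [VP [VP [V saw]] [PP [P near] [NP [Det that] [AP [Adj bright]] [N child]]]] [PP [P near] [NP [Det some] [AP [Adj bright] [AP [Adj bright] [AP [Adj bright]]]] [N diagram]]]]]
The words 'near that bright child' are exhaustively dominated by a single PP node (built by PP → P NP), so they form a constituent.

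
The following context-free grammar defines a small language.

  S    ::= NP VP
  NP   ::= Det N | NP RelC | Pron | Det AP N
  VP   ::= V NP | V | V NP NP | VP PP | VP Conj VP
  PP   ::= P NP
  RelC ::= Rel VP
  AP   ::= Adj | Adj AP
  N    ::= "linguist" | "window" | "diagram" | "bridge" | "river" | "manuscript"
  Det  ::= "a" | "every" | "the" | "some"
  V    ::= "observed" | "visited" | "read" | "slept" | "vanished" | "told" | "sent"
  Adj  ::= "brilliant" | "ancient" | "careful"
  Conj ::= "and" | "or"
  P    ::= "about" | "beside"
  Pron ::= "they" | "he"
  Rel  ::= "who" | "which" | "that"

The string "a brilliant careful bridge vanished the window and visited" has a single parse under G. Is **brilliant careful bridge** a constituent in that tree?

[S [NP [Det a] [AP [Adj brilliant] [AP [Adj careful]]] [N bridge]] [VP [VP [V vanished] [NP [Det the] [N window]]] [Conj and] [VP [V visited]]]]
The smallest constituent containing 'brilliant careful bridge' is the NP spanning 'a brilliant careful bridge'; no single node in the tree dominates exactly the given words.

No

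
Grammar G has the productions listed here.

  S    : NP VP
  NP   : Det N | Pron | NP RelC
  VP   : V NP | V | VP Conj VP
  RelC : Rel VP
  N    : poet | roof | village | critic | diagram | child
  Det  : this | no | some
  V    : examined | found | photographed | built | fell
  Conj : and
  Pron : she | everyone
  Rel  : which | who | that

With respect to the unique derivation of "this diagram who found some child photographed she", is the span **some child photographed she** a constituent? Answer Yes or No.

[S [NP [NP [Det this] [N diagram]] [RelC [Rel who] [VP [V found] [NP [Det some] [N child]]]]] [VP [V photographed] [NP [Pron she]]]]
The smallest constituent containing 'some child photographed she' is the S spanning 'this diagram who found some child photographed she'; no single node in the tree dominates exactly the given words.

No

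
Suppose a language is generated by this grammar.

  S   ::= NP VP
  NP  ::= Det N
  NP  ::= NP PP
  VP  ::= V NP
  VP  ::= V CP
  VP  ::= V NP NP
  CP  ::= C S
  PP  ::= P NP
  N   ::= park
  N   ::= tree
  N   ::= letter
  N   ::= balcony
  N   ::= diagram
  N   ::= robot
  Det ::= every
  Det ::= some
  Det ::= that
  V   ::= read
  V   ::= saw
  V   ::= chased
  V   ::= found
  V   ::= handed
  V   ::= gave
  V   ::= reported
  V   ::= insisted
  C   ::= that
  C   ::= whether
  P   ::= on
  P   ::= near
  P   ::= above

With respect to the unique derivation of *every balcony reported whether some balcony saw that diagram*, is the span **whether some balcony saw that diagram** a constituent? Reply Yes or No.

[S [NP [Det every] [N balcony]] [VP [V reported] [CP [C whether] [S [NP [Det some] [N balcony]] [VP [V saw] [NP [Det that] [N diagram]]]]]]]
The words 'whether some balcony saw that diagram' are exhaustively dominated by a single CP node (built by CP → C S), so they form a constituent.

Yes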